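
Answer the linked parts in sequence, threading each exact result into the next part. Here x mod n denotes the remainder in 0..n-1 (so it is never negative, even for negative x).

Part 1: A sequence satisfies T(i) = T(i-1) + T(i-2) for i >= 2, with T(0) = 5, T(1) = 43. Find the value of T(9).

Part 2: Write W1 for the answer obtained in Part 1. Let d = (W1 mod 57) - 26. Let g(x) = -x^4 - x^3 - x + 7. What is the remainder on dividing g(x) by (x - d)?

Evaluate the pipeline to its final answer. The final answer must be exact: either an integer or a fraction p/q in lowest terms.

Part 1: T(2) = 1*(43) + 1*(5) = 48; iterating: T(2)=48, T(3)=91, T(4)=139, T(5)=230, T(6)=369, T(7)=599, T(8)=968, T(9)=1567; answer 1567
Part 2: W1 = 1567; d = 2; remainder = value at the root: -1*(2)^4 - 1*(2)^3 - 1*(2)^1 + 7 = (-16) + (-8) + (-2) + (7) = -19; answer -19

-19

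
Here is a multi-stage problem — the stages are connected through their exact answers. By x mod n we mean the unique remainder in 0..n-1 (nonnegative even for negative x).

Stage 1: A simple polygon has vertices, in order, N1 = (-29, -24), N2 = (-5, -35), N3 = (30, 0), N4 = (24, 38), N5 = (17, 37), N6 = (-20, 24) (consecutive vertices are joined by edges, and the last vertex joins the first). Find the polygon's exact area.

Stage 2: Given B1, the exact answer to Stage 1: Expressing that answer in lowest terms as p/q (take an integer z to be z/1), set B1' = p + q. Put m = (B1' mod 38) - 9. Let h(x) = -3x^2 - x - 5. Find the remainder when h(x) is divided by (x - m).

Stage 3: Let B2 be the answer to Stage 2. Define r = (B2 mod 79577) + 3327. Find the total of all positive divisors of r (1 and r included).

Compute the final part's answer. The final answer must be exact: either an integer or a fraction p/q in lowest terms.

90272

Stage 1: cross terms: (-29*-35 - -5*-24)=895, (-5*0 - 30*-35)=1050, (30*38 - 24*0)=1140, (24*37 - 17*38)=242, (17*24 - -20*37)=1148, (-20*-24 - -29*24)=1176; twice the area = |5651| = 5651; area = 5651/2; answer 5651/2
Stage 2: B1 = 5651/2; threaded value p + q = 5653; m = 20; remainder = value at the root: -3*(20)^2 - 1*(20)^1 - 5 = (-1200) + (-20) + (-5) = -1225; answer -1225
Stage 3: B2 = -1225; r = 81679; 81679 = 13 * 61 * 103; sigma = (1 + 13) * (1 + 61) * (1 + 103) = 14 * 62 * 104 = 90272; answer 90272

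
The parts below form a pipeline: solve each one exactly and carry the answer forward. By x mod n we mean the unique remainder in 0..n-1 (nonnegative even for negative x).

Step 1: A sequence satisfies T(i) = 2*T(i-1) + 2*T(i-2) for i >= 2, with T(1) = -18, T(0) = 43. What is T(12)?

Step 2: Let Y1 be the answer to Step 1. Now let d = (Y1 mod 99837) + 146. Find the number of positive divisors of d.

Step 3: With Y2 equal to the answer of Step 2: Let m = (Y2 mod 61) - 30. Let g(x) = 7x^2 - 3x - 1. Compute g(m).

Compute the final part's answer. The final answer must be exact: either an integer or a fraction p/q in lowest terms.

2321

Step 1: T(2) = 2*(-18) + 2*(43) = 50; iterating: T(2)=50, T(3)=64, T(4)=228, T(5)=584, T(6)=1624, T(7)=4416, T(8)=12080, T(9)=32992, T(10)=90144, T(11)=246272, T(12)=672832; answer 672832
Step 2: Y1 = 672832; d = 73956; 73956 = 2^2 * 3 * 6163; number of divisors = (2+1) * (1+1) * (1+1) = 12; answer 12
Step 3: Y2 = 12; m = -18; 7*(-18)^2 - 3*(-18)^1 - 1 = (2268) + (54) + (-1) = 2321; answer 2321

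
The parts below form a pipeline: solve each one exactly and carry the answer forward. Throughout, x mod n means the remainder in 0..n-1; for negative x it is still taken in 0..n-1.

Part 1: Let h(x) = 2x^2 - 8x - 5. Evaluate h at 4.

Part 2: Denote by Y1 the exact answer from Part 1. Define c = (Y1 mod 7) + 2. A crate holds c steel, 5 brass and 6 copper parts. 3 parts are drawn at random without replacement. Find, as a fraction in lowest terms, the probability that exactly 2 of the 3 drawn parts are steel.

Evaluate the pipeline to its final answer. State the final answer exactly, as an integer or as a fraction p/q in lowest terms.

66/455

Part 1: 2*(4)^2 - 8*(4)^1 - 5 = (32) + (-32) + (-5) = -5; answer -5
Part 2: Y1 = -5; c = 4; total draws C(15,3) = 455; favorable C(4,2)*C(11,1) = 66; P = 66/455; answer 66/455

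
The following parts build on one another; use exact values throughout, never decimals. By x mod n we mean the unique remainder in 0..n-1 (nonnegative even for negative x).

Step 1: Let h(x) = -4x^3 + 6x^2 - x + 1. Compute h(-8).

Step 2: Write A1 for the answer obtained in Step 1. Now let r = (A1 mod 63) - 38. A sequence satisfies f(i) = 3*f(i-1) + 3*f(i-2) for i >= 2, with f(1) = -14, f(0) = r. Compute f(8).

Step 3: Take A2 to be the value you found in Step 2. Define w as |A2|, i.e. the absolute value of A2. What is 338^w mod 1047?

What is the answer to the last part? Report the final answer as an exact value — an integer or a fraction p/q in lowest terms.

737

Step 1: -4*(-8)^3 + 6*(-8)^2 - 1*(-8)^1 + 1 = (2048) + (384) + (8) + (1) = 2441; answer 2441
Step 2: A1 = 2441; r = 9; f(2) = 3*(-14) + 3*(9) = -15; iterating: f(2)=-15, f(3)=-87, f(4)=-306, f(5)=-1179, f(6)=-4455, f(7)=-16902, f(8)=-64071; answer -64071
Step 3: A2 = -64071; w = 64071; squarings mod 1047: 338^1=338, 338^2=121, 338^4=1030, 338^8=289, 338^16=808, 338^32=583, 338^64=661, 338^128=322, 338^256=31, 338^512=961, 338^1024=67, 338^2048=301, 338^4096=559, 338^8192=475, 338^16384=520, 338^32768=274; 338^64071 = 338^1 * 338^2 * 338^4 * 338^64 * 338^512 * 338^2048 * 338^4096 * 338^8192 * 338^16384 * 338^32768 = 737 (mod 1047); answer 737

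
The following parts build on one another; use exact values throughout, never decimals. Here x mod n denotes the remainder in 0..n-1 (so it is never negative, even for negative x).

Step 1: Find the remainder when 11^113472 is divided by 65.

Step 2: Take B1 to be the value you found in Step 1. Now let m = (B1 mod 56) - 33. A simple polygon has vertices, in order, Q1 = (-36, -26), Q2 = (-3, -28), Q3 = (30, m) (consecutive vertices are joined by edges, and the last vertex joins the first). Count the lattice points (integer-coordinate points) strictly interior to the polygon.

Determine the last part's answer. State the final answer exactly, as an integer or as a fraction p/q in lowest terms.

Step 1: squarings mod 65: 11^1=11, 11^2=56, 11^4=16, 11^8=61, 11^16=16, 11^32=61, 11^64=16, 11^128=61, 11^256=16, 11^512=61, 11^1024=16, 11^2048=61, 11^4096=16, 11^8192=61, 11^16384=16, 11^32768=61, 11^65536=16; 11^113472 = 11^64 * 11^256 * 11^512 * 11^2048 * 11^4096 * 11^8192 * 11^32768 * 11^65536 = 1 (mod 65); answer 1
Step 2: B1 = 1; m = -32; cross terms: (-36*-28 - -3*-26)=930, (-3*-32 - 30*-28)=936, (30*-26 - -36*-32)=-1932; twice the area = |-66| = 66; area = 33; boundary points = 1 + 1 + 6 = 8; strictly interior points = area - boundary/2 + 1 = 30; answer 30

30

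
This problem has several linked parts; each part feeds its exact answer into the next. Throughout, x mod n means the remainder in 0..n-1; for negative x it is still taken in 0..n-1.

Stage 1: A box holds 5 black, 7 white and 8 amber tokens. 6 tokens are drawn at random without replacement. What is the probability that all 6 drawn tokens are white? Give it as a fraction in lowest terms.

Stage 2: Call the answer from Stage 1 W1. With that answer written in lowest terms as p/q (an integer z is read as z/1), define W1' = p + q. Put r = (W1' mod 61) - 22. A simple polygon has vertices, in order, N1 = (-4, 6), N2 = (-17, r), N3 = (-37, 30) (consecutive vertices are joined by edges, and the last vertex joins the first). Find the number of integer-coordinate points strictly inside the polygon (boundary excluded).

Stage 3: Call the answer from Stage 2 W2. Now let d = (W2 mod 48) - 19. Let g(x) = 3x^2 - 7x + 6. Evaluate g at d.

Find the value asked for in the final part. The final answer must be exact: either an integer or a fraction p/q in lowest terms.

354

Stage 1: total draws C(20,6) = 38760; favorable C(7,6) = 7; P = 7/38760; answer 7/38760
Stage 2: W1 = 7/38760; threaded value p + q = 38767; r = 10; cross terms: (-4*10 - -17*6)=62, (-17*30 - -37*10)=-140, (-37*6 - -4*30)=-102; twice the area = |-180| = 180; area = 90; boundary points = 1 + 20 + 3 = 24; strictly interior points = area - boundary/2 + 1 = 79; answer 79
Stage 3: W2 = 79; d = 12; 3*(12)^2 - 7*(12)^1 + 6 = (432) + (-84) + (6) = 354; answer 354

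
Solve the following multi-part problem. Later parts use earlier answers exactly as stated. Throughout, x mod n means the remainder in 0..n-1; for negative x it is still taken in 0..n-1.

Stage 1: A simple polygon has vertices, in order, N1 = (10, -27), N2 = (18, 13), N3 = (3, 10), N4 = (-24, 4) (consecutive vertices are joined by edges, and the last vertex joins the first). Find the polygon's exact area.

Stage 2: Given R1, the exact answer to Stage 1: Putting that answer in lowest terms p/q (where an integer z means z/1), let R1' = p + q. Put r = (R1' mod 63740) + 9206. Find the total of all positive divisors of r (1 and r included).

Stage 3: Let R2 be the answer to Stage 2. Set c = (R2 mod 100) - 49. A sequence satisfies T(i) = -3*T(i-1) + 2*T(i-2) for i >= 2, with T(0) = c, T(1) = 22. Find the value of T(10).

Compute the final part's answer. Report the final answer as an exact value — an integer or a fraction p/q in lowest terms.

Stage 1: cross terms: (10*13 - 18*-27)=616, (18*10 - 3*13)=141, (3*4 - -24*10)=252, (-24*-27 - 10*4)=608; twice the area = |1617| = 1617; area = 1617/2; answer 1617/2
Stage 2: R1 = 1617/2; threaded value p + q = 1619; r = 10825; 10825 = 5^2 * 433; sigma = (1 + 5 + 25) * (1 + 433) = 31 * 434 = 13454; answer 13454
Stage 3: R2 = 13454; c = 5; T(2) = -3*(22) + 2*(5) = -56; iterating: T(2)=-56, T(3)=212, T(4)=-748, T(5)=2668, T(6)=-9500, T(7)=33836, T(8)=-120508, T(9)=429196, T(10)=-1528604; answer -1528604

-1528604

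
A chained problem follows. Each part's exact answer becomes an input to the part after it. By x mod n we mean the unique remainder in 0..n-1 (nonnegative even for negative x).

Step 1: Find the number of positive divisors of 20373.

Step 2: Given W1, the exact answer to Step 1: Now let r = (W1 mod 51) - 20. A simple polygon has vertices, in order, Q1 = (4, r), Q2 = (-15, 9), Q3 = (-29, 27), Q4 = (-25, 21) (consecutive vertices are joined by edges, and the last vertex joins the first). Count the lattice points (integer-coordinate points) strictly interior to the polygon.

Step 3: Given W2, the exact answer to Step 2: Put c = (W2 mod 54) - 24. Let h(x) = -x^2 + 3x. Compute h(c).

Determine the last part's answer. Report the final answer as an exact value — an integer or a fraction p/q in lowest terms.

-108

Step 1: 20373 = 3 * 6791; number of divisors = (1+1) * (1+1) = 4; answer 4
Step 2: W1 = 4; r = -16; cross terms: (4*9 - -15*-16)=-204, (-15*27 - -29*9)=-144, (-29*21 - -25*27)=66, (-25*-16 - 4*21)=316; twice the area = |34| = 34; area = 17; boundary points = 1 + 2 + 2 + 1 = 6; strictly interior points = area - boundary/2 + 1 = 15; answer 15
Step 3: W2 = 15; c = -9; -1*(-9)^2 + 3*(-9)^1 = (-81) + (-27) = -108; answer -108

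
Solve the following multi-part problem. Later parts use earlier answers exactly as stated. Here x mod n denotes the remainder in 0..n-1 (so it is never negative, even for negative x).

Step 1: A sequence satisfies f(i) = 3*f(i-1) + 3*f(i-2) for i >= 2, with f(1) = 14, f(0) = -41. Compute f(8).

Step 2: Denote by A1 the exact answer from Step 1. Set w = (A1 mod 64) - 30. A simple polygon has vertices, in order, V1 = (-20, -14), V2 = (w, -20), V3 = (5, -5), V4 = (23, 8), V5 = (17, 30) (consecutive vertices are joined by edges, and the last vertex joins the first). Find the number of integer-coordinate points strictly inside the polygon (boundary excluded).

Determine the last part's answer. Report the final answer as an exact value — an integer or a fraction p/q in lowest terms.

824

Step 1: f(2) = 3*(14) + 3*(-41) = -81; iterating: f(2)=-81, f(3)=-201, f(4)=-846, f(5)=-3141, f(6)=-11961, f(7)=-45306, f(8)=-171801; answer -171801
Step 2: A1 = -171801; w = 9; cross terms: (-20*-20 - 9*-14)=526, (9*-5 - 5*-20)=55, (5*8 - 23*-5)=155, (23*30 - 17*8)=554, (17*-14 - -20*30)=362; twice the area = |1652| = 1652; area = 826; boundary points = 1 + 1 + 1 + 2 + 1 = 6; strictly interior points = area - boundary/2 + 1 = 824; answer 824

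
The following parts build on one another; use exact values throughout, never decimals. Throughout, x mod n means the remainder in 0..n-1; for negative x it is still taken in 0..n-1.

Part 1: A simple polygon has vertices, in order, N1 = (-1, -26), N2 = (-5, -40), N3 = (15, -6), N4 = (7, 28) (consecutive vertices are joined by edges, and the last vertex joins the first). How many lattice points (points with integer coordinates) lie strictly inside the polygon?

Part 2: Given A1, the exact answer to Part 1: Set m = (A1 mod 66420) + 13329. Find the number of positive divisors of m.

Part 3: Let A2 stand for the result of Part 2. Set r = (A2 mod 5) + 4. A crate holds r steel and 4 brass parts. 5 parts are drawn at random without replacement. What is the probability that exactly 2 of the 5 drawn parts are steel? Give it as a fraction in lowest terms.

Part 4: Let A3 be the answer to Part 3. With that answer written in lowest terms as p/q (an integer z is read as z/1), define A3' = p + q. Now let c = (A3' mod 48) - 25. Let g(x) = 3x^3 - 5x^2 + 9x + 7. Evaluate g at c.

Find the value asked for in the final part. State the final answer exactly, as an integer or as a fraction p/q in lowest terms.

Part 1: cross terms: (-1*-40 - -5*-26)=-90, (-5*-6 - 15*-40)=630, (15*28 - 7*-6)=462, (7*-26 - -1*28)=-154; twice the area = |848| = 848; area = 424; boundary points = 2 + 2 + 2 + 2 = 8; strictly interior points = area - boundary/2 + 1 = 421; answer 421
Part 2: A1 = 421; m = 13750; 13750 = 2 * 5^4 * 11; number of divisors = (1+1) * (4+1) * (1+1) = 20; answer 20
Part 3: A2 = 20; r = 4; total draws C(8,5) = 56; favorable C(4,2)*C(4,3) = 24; P = 3/7; answer 3/7
Part 4: A3 = 3/7; threaded value p + q = 10; c = -15; 3*(-15)^3 - 5*(-15)^2 + 9*(-15)^1 + 7 = (-10125) + (-1125) + (-135) + (7) = -11378; answer -11378

-11378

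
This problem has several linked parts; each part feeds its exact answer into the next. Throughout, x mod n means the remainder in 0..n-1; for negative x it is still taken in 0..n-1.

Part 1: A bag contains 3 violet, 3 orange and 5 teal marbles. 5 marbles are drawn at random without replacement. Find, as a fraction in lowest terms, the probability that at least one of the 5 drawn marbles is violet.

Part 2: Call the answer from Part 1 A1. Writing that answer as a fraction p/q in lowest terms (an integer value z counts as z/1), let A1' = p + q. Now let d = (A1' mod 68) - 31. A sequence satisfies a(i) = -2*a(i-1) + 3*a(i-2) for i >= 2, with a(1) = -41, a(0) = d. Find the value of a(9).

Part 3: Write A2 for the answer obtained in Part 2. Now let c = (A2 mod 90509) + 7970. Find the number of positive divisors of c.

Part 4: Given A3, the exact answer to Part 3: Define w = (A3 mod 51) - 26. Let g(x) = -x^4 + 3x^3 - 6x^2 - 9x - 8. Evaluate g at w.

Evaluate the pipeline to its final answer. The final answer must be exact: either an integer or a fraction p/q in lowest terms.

Part 1: total draws C(11,5) = 462; complement C(8,5) = 56; favorable 462 - 56 = 406; P = 29/33; answer 29/33
Part 2: A1 = 29/33; threaded value p + q = 62; d = 31; a(2) = -2*(-41) + 3*(31) = 175; iterating: a(2)=175, a(3)=-473, a(4)=1471, a(5)=-4361, a(6)=13135, a(7)=-39353, a(8)=118111, a(9)=-354281; answer -354281
Part 3: A2 = -354281; c = 15725; 15725 = 5^2 * 17 * 37; number of divisors = (2+1) * (1+1) * (1+1) = 12; answer 12
Part 4: A3 = 12; w = -14; -1*(-14)^4 + 3*(-14)^3 - 6*(-14)^2 - 9*(-14)^1 - 8 = (-38416) + (-8232) + (-1176) + (126) + (-8) = -47706; answer -47706

-47706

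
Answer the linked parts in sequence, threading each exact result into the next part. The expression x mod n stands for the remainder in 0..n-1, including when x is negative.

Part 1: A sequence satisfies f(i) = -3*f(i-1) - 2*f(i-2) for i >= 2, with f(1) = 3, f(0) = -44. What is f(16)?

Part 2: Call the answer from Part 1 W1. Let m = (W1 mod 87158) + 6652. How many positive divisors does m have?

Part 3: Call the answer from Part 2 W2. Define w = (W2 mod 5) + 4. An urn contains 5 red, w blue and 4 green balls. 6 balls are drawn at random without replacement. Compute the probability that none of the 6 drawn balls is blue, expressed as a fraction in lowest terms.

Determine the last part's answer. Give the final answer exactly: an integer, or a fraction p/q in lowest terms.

12/715

Part 1: f(2) = -3*(3) - 2*(-44) = 79; iterating: f(2)=79, f(3)=-243, f(4)=571, f(5)=-1227, f(6)=2539, f(7)=-5163, f(8)=10411, f(9)=-20907, f(10)=41899, f(11)=-83883, f(12)=167851, f(13)=-335787, f(14)=671659, f(15)=-1343403, f(16)=2686891; answer 2686891
Part 2: W1 = 2686891; m = 78803; 78803 is prime, so its only divisors are 1 and 78803; count = 2; answer 2
Part 3: W2 = 2; w = 6; total draws C(15,6) = 5005; favorable C(9,6) = 84; P = 12/715; answer 12/715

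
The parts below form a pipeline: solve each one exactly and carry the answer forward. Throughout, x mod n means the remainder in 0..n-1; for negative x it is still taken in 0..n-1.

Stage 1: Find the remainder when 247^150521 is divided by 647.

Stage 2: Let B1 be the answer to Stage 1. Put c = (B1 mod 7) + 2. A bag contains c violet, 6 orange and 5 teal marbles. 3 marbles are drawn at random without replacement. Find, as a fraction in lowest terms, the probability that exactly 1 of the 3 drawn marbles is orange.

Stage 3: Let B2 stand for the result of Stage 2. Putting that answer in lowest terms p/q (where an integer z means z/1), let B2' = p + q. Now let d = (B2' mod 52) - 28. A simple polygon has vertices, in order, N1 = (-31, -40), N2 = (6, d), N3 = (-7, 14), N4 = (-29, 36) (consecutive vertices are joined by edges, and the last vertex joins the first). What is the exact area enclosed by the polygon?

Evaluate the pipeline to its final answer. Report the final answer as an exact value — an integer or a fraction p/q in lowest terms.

1125

Stage 1: squarings mod 647: 247^1=247, 247^2=191, 247^4=249, 247^8=536, 247^16=28, 247^32=137, 247^64=6, 247^128=36, 247^256=2, 247^512=4, 247^1024=16, 247^2048=256, 247^4096=189, 247^8192=136, 247^16384=380, 247^32768=119, 247^65536=574, 247^131072=153; 247^150521 = 247^1 * 247^8 * 247^16 * 247^32 * 247^64 * 247^128 * 247^256 * 247^512 * 247^2048 * 247^16384 * 247^131072 = 593 (mod 647); answer 593
Stage 2: B1 = 593; c = 7; total draws C(18,3) = 816; favorable C(6,1)*C(12,2) = 396; P = 33/68; answer 33/68
Stage 3: B2 = 33/68; threaded value p + q = 101; d = 21; cross terms: (-31*21 - 6*-40)=-411, (6*14 - -7*21)=231, (-7*36 - -29*14)=154, (-29*-40 - -31*36)=2276; twice the area = |2250| = 2250; area = 1125; answer 1125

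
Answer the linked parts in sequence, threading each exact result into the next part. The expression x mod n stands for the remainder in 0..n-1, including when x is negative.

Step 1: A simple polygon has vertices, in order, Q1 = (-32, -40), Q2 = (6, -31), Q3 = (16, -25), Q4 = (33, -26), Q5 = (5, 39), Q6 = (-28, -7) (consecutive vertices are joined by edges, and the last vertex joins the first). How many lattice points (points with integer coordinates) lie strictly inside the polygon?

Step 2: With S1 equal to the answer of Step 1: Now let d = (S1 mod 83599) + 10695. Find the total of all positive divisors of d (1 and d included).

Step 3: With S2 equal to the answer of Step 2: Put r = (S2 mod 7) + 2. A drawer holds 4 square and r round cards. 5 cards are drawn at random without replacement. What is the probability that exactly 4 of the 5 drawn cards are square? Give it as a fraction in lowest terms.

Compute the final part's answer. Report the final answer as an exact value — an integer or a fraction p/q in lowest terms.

Step 1: cross terms: (-32*-31 - 6*-40)=1232, (6*-25 - 16*-31)=346, (16*-26 - 33*-25)=409, (33*39 - 5*-26)=1417, (5*-7 - -28*39)=1057, (-28*-40 - -32*-7)=896; twice the area = |5357| = 5357; area = 5357/2; boundary points = 1 + 2 + 1 + 1 + 1 + 1 = 7; strictly interior points = area - boundary/2 + 1 = 2676; answer 2676
Step 2: S1 = 2676; d = 13371; 13371 = 3 * 4457; sigma = (1 + 3) * (1 + 4457) = 4 * 4458 = 17832; answer 17832
Step 3: S2 = 17832; r = 5; total draws C(9,5) = 126; favorable C(4,4)*C(5,1) = 5; P = 5/126; answer 5/126

5/126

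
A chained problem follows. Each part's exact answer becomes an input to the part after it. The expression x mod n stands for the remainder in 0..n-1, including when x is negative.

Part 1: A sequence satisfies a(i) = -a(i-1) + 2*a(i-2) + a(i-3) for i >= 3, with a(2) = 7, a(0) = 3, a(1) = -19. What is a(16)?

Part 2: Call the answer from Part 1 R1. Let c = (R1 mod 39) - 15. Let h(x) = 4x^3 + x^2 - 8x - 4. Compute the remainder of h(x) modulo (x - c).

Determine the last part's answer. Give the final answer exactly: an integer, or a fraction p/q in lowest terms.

Part 1: a(3) = -1*(7) + 2*(-19) + 1*(3) = -42; iterating: a(3)=-42, a(4)=37, a(5)=-114, a(6)=146, a(7)=-337, a(8)=515, a(9)=-1043, a(10)=1736, a(11)=-3307, a(12)=5736, a(13)=-10614, a(14)=18779, a(15)=-34271, a(16)=61215; answer 61215
Part 2: R1 = 61215; c = 9; remainder = value at the root: 4*(9)^3 + 1*(9)^2 - 8*(9)^1 - 4 = (2916) + (81) + (-72) + (-4) = 2921; answer 2921

2921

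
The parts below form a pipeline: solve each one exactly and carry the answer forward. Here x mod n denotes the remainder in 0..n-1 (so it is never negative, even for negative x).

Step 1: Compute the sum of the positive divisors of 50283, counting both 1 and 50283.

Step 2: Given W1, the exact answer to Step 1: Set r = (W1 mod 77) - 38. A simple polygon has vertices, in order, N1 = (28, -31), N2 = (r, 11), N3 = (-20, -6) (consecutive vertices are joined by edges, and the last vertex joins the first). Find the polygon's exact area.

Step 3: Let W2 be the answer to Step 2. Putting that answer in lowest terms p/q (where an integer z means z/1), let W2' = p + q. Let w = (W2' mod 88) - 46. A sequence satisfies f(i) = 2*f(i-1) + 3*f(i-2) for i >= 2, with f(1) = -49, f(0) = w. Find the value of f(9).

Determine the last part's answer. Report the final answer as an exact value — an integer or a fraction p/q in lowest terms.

-88609

Step 1: 50283 = 3^2 * 37 * 151; sigma = (1 + 3 + 9) * (1 + 37) * (1 + 151) = 13 * 38 * 152 = 75088; answer 75088
Step 2: W1 = 75088; r = -25; cross terms: (28*11 - -25*-31)=-467, (-25*-6 - -20*11)=370, (-20*-31 - 28*-6)=788; twice the area = |691| = 691; area = 691/2; answer 691/2
Step 3: W2 = 691/2; threaded value p + q = 693; w = 31; f(2) = 2*(-49) + 3*(31) = -5; iterating: f(2)=-5, f(3)=-157, f(4)=-329, f(5)=-1129, f(6)=-3245, f(7)=-9877, f(8)=-29489, f(9)=-88609; answer -88609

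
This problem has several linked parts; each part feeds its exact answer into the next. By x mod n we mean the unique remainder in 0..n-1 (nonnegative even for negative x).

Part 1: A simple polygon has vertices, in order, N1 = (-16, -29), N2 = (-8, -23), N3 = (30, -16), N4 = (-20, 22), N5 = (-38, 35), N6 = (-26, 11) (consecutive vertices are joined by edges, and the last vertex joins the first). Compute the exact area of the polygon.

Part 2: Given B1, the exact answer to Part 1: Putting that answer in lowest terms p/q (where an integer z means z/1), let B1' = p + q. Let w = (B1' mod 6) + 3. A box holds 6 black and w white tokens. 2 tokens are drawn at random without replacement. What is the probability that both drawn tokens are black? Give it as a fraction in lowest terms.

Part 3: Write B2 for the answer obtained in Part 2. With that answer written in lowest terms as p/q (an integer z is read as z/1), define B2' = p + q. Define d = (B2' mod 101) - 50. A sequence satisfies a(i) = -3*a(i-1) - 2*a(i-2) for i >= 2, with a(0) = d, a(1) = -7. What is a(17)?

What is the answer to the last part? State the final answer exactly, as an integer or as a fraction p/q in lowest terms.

-6815647

Part 1: cross terms: (-16*-23 - -8*-29)=136, (-8*-16 - 30*-23)=818, (30*22 - -20*-16)=340, (-20*35 - -38*22)=136, (-38*11 - -26*35)=492, (-26*-29 - -16*11)=930; twice the area = |2852| = 2852; area = 1426; answer 1426
Part 2: B1 = 1426; threaded value p + q = 1427; w = 8; total draws C(14,2) = 91; favorable C(6,2) = 15; P = 15/91; answer 15/91
Part 3: B2 = 15/91; threaded value p + q = 106; d = -45; a(2) = -3*(-7) - 2*(-45) = 111; iterating: a(2)=111, a(3)=-319, a(4)=735, a(5)=-1567, a(6)=3231, a(7)=-6559, a(8)=13215, a(9)=-26527, a(10)=53151, a(11)=-106399, a(12)=212895, a(13)=-425887, a(14)=851871, a(15)=-1703839, a(16)=3407775, a(17)=-6815647; answer -6815647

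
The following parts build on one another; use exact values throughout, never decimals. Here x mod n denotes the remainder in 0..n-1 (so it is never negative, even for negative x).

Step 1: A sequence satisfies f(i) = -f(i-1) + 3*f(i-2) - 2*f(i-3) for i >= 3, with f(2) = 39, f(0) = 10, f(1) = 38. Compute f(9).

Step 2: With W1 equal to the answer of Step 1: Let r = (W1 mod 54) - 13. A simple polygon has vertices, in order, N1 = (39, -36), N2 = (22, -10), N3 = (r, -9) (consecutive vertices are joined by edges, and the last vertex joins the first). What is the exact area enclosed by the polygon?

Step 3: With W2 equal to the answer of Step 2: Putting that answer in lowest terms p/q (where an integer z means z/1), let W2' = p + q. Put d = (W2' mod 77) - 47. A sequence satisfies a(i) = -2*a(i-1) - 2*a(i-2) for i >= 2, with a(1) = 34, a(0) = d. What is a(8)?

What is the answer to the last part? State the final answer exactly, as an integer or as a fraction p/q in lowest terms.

304

Step 1: f(3) = -1*(39) + 3*(38) - 2*(10) = 55; iterating: f(3)=55, f(4)=-14, f(5)=101, f(6)=-253, f(7)=584, f(8)=-1545, f(9)=3803; answer 3803
Step 2: W1 = 3803; r = 10; cross terms: (39*-10 - 22*-36)=402, (22*-9 - 10*-10)=-98, (10*-36 - 39*-9)=-9; twice the area = |295| = 295; area = 295/2; answer 295/2
Step 3: W2 = 295/2; threaded value p + q = 297; d = 19; a(2) = -2*(34) - 2*(19) = -106; iterating: a(2)=-106, a(3)=144, a(4)=-76, a(5)=-136, a(6)=424, a(7)=-576, a(8)=304; answer 304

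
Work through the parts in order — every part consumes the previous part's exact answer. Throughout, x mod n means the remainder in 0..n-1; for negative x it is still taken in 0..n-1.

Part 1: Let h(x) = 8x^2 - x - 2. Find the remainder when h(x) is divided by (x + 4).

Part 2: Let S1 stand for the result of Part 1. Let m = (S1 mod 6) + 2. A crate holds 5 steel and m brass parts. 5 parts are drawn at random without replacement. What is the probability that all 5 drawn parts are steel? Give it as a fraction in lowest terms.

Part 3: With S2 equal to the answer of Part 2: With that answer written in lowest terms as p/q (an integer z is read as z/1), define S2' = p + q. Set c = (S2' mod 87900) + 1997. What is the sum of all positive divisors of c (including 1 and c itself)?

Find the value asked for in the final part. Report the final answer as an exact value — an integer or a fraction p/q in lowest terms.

Part 1: remainder = value at the root: 8*(-4)^2 - 1*(-4)^1 - 2 = (128) + (4) + (-2) = 130; answer 130
Part 2: S1 = 130; m = 6; total draws C(11,5) = 462; favorable C(5,5) = 1; P = 1/462; answer 1/462
Part 3: S2 = 1/462; threaded value p + q = 463; c = 2460; 2460 = 2^2 * 3 * 5 * 41; sigma = (1 + 2 + 4) * (1 + 3) * (1 + 5) * (1 + 41) = 7 * 4 * 6 * 42 = 7056; answer 7056

7056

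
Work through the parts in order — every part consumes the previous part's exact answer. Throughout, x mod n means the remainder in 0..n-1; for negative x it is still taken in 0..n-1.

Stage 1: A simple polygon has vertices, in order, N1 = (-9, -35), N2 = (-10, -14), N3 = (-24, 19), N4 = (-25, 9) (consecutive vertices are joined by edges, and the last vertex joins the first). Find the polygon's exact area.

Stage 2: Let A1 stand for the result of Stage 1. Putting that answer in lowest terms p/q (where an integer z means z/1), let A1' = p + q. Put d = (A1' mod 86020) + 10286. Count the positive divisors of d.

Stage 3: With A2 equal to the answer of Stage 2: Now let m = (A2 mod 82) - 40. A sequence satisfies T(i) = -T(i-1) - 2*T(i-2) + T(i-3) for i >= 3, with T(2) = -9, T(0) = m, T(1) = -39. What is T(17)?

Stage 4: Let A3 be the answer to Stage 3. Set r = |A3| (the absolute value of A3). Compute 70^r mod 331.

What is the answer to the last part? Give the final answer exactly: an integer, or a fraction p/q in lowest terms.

Stage 1: cross terms: (-9*-14 - -10*-35)=-224, (-10*19 - -24*-14)=-526, (-24*9 - -25*19)=259, (-25*-35 - -9*9)=956; twice the area = |465| = 465; area = 465/2; answer 465/2
Stage 2: A1 = 465/2; threaded value p + q = 467; d = 10753; 10753 is prime, so its only divisors are 1 and 10753; count = 2; answer 2
Stage 3: A2 = 2; m = -38; T(3) = -1*(-9) - 2*(-39) + 1*(-38) = 49; iterating: T(3)=49, T(4)=-70, T(5)=-37, T(6)=226, T(7)=-222, T(8)=-267, T(9)=937, T(10)=-625, T(11)=-1516, T(12)=3703, T(13)=-1296, T(14)=-7626, T(15)=13921, T(16)=35, T(17)=-35503; answer -35503
Stage 4: A3 = -35503; r = 35503; squarings mod 331: 70^1=70, 70^2=266, 70^4=253, 70^8=126, 70^16=319, 70^32=144, 70^64=214, 70^128=118, 70^256=22, 70^512=153, 70^1024=239, 70^2048=189, 70^4096=304, 70^8192=67, 70^16384=186, 70^32768=172; 70^35503 = 70^1 * 70^2 * 70^4 * 70^8 * 70^32 * 70^128 * 70^512 * 70^2048 * 70^32768 = 100 (mod 331); answer 100

100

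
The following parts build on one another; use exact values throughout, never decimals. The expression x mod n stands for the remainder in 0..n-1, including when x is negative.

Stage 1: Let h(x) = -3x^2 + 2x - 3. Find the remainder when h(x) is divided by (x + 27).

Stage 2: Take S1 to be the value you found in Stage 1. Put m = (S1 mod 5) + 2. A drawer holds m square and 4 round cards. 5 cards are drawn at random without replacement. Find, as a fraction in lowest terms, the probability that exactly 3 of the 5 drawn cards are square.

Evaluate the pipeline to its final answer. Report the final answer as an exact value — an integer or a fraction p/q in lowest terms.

2/7

Stage 1: remainder = value at the root: -3*(-27)^2 + 2*(-27)^1 - 3 = (-2187) + (-54) + (-3) = -2244; answer -2244
Stage 2: S1 = -2244; m = 3; total draws C(7,5) = 21; favorable C(3,3)*C(4,2) = 6; P = 2/7; answer 2/7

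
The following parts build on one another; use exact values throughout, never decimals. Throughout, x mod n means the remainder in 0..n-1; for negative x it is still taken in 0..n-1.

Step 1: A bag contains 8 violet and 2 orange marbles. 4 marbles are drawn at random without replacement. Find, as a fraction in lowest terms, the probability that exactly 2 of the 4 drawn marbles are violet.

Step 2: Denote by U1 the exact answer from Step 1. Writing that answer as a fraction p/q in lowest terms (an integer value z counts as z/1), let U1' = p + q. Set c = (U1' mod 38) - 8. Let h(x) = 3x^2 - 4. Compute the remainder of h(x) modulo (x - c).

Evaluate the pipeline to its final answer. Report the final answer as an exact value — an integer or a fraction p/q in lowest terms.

239

Step 1: total draws C(10,4) = 210; favorable C(8,2)*C(2,2) = 28; P = 2/15; answer 2/15
Step 2: U1 = 2/15; threaded value p + q = 17; c = 9; remainder = value at the root: 3*(9)^2 - 4 = (243) + (-4) = 239; answer 239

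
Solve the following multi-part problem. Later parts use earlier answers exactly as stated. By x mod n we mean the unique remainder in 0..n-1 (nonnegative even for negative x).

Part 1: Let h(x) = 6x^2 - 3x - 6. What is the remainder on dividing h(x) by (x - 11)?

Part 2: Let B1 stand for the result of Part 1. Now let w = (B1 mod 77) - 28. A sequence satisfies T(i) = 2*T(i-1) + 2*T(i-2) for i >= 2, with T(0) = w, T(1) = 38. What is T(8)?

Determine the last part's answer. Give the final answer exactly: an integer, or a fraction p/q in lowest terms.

62256

Part 1: remainder = value at the root: 6*(11)^2 - 3*(11)^1 - 6 = (726) + (-33) + (-6) = 687; answer 687
Part 2: B1 = 687; w = 43; T(2) = 2*(38) + 2*(43) = 162; iterating: T(2)=162, T(3)=400, T(4)=1124, T(5)=3048, T(6)=8344, T(7)=22784, T(8)=62256; answer 62256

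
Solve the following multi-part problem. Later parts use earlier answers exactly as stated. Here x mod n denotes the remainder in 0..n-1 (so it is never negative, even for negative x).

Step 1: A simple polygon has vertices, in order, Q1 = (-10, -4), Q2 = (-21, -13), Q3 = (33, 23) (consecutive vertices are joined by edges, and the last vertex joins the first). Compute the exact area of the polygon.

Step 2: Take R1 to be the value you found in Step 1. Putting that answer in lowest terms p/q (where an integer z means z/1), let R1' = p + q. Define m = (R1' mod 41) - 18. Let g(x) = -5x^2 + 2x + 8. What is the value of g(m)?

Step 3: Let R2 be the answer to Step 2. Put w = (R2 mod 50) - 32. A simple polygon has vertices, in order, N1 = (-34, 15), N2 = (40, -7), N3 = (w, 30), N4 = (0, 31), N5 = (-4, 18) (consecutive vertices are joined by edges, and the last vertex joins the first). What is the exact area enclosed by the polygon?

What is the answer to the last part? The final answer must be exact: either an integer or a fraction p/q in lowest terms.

Step 1: cross terms: (-10*-13 - -21*-4)=46, (-21*23 - 33*-13)=-54, (33*-4 - -10*23)=98; twice the area = |90| = 90; area = 45; answer 45
Step 2: R1 = 45; threaded value p + q = 46; m = -13; -5*(-13)^2 + 2*(-13)^1 + 8 = (-845) + (-26) + (8) = -863; answer -863
Step 3: R2 = -863; w = 5; cross terms: (-34*-7 - 40*15)=-362, (40*30 - 5*-7)=1235, (5*31 - 0*30)=155, (0*18 - -4*31)=124, (-4*15 - -34*18)=552; twice the area = |1704| = 1704; area = 852; answer 852

852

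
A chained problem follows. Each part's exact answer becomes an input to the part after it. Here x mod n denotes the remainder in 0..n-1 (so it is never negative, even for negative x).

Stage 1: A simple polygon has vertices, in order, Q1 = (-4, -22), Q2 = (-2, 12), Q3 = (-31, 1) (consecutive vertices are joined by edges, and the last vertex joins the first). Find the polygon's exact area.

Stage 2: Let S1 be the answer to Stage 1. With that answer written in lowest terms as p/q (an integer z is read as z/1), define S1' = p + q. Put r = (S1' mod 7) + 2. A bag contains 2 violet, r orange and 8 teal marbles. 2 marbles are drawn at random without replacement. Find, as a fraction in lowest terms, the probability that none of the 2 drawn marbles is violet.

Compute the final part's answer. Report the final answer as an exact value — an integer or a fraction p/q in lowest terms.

Stage 1: cross terms: (-4*12 - -2*-22)=-92, (-2*1 - -31*12)=370, (-31*-22 - -4*1)=686; twice the area = |964| = 964; area = 482; answer 482
Stage 2: S1 = 482; threaded value p + q = 483; r = 2; total draws C(12,2) = 66; favorable C(10,2) = 45; P = 15/22; answer 15/22

15/22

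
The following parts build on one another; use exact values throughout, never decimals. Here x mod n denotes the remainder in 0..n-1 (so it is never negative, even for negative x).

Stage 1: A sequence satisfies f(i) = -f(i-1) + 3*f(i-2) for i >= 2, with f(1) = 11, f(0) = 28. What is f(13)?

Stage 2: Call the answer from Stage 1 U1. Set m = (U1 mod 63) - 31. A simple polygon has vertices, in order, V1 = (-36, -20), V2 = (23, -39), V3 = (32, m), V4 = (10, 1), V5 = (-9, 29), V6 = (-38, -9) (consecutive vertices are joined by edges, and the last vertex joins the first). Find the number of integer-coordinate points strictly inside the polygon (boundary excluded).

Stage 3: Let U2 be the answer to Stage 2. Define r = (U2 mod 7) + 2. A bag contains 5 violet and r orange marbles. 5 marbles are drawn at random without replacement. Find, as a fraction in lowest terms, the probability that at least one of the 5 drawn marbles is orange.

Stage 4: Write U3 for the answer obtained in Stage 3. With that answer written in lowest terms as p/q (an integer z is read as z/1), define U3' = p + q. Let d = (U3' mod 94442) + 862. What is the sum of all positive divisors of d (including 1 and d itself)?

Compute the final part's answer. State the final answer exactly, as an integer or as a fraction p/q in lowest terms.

Stage 1: f(2) = -1*(11) + 3*(28) = 73; iterating: f(2)=73, f(3)=-40, f(4)=259, f(5)=-379, f(6)=1156, f(7)=-2293, f(8)=5761, f(9)=-12640, f(10)=29923, f(11)=-67843, f(12)=157612, f(13)=-361141; answer -361141
Stage 2: U1 = -361141; m = 7; cross terms: (-36*-39 - 23*-20)=1864, (23*7 - 32*-39)=1409, (32*1 - 10*7)=-38, (10*29 - -9*1)=299, (-9*-9 - -38*29)=1183, (-38*-20 - -36*-9)=436; twice the area = |5153| = 5153; area = 5153/2; boundary points = 1 + 1 + 2 + 1 + 1 + 1 = 7; strictly interior points = area - boundary/2 + 1 = 2574; answer 2574
Stage 3: U2 = 2574; r = 7; total draws C(12,5) = 792; complement C(5,5) = 1; favorable 792 - 1 = 791; P = 791/792; answer 791/792
Stage 4: U3 = 791/792; threaded value p + q = 1583; d = 2445; 2445 = 3 * 5 * 163; sigma = (1 + 3) * (1 + 5) * (1 + 163) = 4 * 6 * 164 = 3936; answer 3936

3936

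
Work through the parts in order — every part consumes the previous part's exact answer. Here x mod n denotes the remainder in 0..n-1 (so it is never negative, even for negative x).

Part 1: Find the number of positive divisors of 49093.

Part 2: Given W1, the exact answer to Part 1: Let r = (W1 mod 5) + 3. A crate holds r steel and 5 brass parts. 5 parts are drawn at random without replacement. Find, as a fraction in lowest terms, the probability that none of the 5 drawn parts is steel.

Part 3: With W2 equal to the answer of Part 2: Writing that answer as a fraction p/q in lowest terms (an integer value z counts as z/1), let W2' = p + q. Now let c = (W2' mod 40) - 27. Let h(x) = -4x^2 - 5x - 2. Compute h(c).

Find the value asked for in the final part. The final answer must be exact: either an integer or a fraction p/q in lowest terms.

-176

Part 1: 49093 = 11 * 4463; number of divisors = (1+1) * (1+1) = 4; answer 4
Part 2: W1 = 4; r = 7; total draws C(12,5) = 792; favorable C(5,5) = 1; P = 1/792; answer 1/792
Part 3: W2 = 1/792; threaded value p + q = 793; c = 6; -4*(6)^2 - 5*(6)^1 - 2 = (-144) + (-30) + (-2) = -176; answer -176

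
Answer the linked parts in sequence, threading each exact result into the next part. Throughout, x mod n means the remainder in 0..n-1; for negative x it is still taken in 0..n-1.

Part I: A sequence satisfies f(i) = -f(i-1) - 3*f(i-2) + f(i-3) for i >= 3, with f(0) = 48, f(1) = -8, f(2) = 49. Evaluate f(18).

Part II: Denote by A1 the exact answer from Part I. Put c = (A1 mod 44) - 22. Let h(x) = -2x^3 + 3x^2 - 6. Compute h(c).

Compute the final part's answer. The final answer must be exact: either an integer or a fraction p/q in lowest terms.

Part I: f(3) = -1*(49) - 3*(-8) + 1*(48) = 23; iterating: f(3)=23, f(4)=-178, f(5)=158, f(6)=399, f(7)=-1051, f(8)=12, f(9)=3540, f(10)=-4627, f(11)=-5981, f(12)=23402, f(13)=-10086, f(14)=-66101, f(15)=119761, f(16)=68456, f(17)=-493840, f(18)=408233; answer 408233
Part II: A1 = 408233; c = -21; -2*(-21)^3 + 3*(-21)^2 - 6 = (18522) + (1323) + (-6) = 19839; answer 19839

19839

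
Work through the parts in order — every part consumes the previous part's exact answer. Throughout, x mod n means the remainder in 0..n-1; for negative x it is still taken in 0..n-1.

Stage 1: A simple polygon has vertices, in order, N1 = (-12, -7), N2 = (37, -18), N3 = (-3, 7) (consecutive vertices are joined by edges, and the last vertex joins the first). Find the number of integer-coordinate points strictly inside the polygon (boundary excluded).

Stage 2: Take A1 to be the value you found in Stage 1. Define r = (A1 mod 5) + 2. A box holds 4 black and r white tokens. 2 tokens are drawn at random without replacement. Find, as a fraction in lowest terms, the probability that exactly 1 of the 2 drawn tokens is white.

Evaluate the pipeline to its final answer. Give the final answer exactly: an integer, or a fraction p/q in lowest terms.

8/15

Stage 1: cross terms: (-12*-18 - 37*-7)=475, (37*7 - -3*-18)=205, (-3*-7 - -12*7)=105; twice the area = |785| = 785; area = 785/2; boundary points = 1 + 5 + 1 = 7; strictly interior points = area - boundary/2 + 1 = 390; answer 390
Stage 2: A1 = 390; r = 2; total draws C(6,2) = 15; favorable C(2,1)*C(4,1) = 8; P = 8/15; answer 8/15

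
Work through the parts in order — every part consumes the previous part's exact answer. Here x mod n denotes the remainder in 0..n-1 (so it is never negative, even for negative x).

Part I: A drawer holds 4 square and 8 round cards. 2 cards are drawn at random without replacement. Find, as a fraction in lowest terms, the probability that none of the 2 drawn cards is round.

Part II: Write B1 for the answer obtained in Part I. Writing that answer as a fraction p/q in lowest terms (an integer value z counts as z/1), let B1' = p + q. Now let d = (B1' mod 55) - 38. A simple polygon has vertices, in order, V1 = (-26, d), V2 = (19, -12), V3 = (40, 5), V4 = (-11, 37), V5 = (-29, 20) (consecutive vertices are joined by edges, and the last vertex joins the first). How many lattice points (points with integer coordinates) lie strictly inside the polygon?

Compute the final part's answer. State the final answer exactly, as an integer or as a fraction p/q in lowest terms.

2520

Part I: total draws C(12,2) = 66; favorable C(4,2) = 6; P = 1/11; answer 1/11
Part II: B1 = 1/11; threaded value p + q = 12; d = -26; cross terms: (-26*-12 - 19*-26)=806, (19*5 - 40*-12)=575, (40*37 - -11*5)=1535, (-11*20 - -29*37)=853, (-29*-26 - -26*20)=1274; twice the area = |5043| = 5043; area = 5043/2; boundary points = 1 + 1 + 1 + 1 + 1 = 5; strictly interior points = area - boundary/2 + 1 = 2520; answer 2520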